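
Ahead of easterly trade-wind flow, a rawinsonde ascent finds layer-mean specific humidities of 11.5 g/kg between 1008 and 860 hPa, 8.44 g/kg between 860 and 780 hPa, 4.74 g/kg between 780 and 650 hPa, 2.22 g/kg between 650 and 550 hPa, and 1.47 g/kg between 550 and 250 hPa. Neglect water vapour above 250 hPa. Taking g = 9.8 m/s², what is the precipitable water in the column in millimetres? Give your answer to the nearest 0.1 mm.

Precipitable water is the column-integrated vapour mass per unit area: PW = (1/g) Σ q̄ Δp, with q in kg/kg and Δp in Pa (1 kg/m² of water = 1 mm).
Layer 1008–860 hPa: Δp = 148 hPa = 14800 Pa, q̄ = 0.0115 kg/kg → 0.0115 × 14800 / 9.8 = 17.37 mm
Layer 860–780 hPa: Δp = 80 hPa = 8000 Pa, q̄ = 0.00844 kg/kg → 0.00844 × 8000 / 9.8 = 6.89 mm
Layer 780–650 hPa: Δp = 130 hPa = 13000 Pa, q̄ = 0.00474 kg/kg → 0.00474 × 13000 / 9.8 = 6.29 mm
Layer 650–550 hPa: Δp = 100 hPa = 10000 Pa, q̄ = 0.00222 kg/kg → 0.00222 × 10000 / 9.8 = 2.27 mm
Layer 550–250 hPa: Δp = 300 hPa = 30000 Pa, q̄ = 0.00147 kg/kg → 0.00147 × 30000 / 9.8 = 4.50 mm
PW = 17.37 + 6.89 + 6.29 + 2.27 + 4.50 = 37.32 ≈ 37.3 mm.

PW ≈ 37.3 mm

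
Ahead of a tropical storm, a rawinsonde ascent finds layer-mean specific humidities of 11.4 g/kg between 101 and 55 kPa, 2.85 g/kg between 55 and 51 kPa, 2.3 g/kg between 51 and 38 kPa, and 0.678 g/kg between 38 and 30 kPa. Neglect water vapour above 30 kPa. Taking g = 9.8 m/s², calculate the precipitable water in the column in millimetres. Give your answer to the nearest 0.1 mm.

Precipitable water is the column-integrated vapour mass per unit area: PW = (1/g) Σ q̄ Δp, with q in kg/kg and Δp in Pa (1 kg/m² of water = 1 mm).
Layer 101–55 kPa: Δp = 460 hPa = 46000 Pa, q̄ = 0.0114 kg/kg → 0.0114 × 46000 / 9.8 = 53.51 mm
Layer 55–51 kPa: Δp = 40 hPa = 4000 Pa, q̄ = 0.00285 kg/kg → 0.00285 × 4000 / 9.8 = 1.16 mm
Layer 51–38 kPa: Δp = 130 hPa = 13000 Pa, q̄ = 0.0023 kg/kg → 0.0023 × 13000 / 9.8 = 3.05 mm
Layer 38–30 kPa: Δp = 80 hPa = 8000 Pa, q̄ = 0.000678 kg/kg → 0.000678 × 8000 / 9.8 = 0.55 mm
PW = 53.51 + 1.16 + 3.05 + 0.55 = 58.27 ≈ 58.3 mm.

PW ≈ 58.3 mm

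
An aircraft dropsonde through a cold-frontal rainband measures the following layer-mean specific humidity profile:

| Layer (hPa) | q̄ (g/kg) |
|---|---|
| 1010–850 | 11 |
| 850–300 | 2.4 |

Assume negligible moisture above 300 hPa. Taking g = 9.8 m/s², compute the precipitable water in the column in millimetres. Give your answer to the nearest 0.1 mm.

Precipitable water is the column-integrated vapour mass per unit area: PW = (1/g) Σ q̄ Δp, with q in kg/kg and Δp in Pa (1 kg/m² of water = 1 mm).
Layer 1010–850 hPa: Δp = 160 hPa = 16000 Pa, q̄ = 0.011 kg/kg → 0.011 × 16000 / 9.8 = 17.96 mm
Layer 850–300 hPa: Δp = 550 hPa = 55000 Pa, q̄ = 0.0024 kg/kg → 0.0024 × 55000 / 9.8 = 13.47 mm
PW = 17.96 + 13.47 = 31.43 ≈ 31.4 mm.

PW ≈ 31.4 mm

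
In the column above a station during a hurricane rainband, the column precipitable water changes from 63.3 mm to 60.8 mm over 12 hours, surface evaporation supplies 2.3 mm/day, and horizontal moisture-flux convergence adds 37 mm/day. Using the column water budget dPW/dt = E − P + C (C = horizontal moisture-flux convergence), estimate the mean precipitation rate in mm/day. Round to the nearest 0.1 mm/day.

P ≈ 44.3 mm/day

dPW/dt = (60.8 − 63.3) mm / (12/24 day) = -5.000 mm/day.
P = E + C − dPW/dt = 2.3 + (37) − (-5.000) = 44.3 mm/day.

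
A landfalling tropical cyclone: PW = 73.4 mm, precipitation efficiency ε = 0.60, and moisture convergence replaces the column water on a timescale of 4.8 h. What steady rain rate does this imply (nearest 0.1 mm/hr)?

Each overturning extracts ε × PW = 0.60 × 73.4 = 44.04 mm.
Rate = ε·PW / τ = 44.04 / 4.8 h = 9.2 mm/hr.

R ≈ 9.2 mm/hr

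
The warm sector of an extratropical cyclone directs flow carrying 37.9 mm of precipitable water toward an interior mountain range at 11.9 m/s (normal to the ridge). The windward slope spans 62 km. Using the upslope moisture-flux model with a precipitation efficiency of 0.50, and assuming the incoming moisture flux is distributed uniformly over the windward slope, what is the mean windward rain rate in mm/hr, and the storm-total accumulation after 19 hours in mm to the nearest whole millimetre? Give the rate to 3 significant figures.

R ≈ 13.1 mm/hr; total ≈ 249 mm

Incoming column moisture flux per unit ridge length: F = V × PW = 11.9 × 37.9 = 451.01 mm·m/s.
Spread over the 62 km slope with efficiency ε = 0.50: R = ε·F/W = 0.50 × 451.01 / 62000 m = 3.637e-03 mm/s.
R = 3.637e-03 × 3600 = 13.1 mm/hr.
Over 19 h: total = 13.1 × 19 = 248.9 ≈ 249 mm.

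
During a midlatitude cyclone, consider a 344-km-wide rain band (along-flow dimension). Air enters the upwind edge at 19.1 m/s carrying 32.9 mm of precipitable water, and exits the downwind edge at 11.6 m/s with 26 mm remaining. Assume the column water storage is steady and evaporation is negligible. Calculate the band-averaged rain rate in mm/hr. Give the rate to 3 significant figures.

R ≈ 3.42 mm/hr

Column moisture flux per unit crosswind length is F = V × PW.
Inflow: F_in = 19.1 × 32.9 = 628.39 mm·m/s
Outflow: F_out = 11.6 × 26 = 301.6 mm·m/s
Steady-state rate R = (F_in − F_out)/L = (628.39 − 301.6) / 344000 m = 9.500e-04 mm/s.
R = 9.500e-04 × 3600 = 3.42 mm/hr.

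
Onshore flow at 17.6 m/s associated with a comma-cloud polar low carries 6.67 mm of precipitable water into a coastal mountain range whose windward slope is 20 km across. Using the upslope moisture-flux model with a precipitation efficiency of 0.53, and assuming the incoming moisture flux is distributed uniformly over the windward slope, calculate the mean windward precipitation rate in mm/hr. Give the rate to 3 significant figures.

Incoming column moisture flux per unit ridge length: F = V × PW = 17.6 × 6.67 = 117.392 mm·m/s.
Spread over the 20 km slope with efficiency ε = 0.53: R = ε·F/W = 0.53 × 117.392 / 20000 m = 3.111e-03 mm/s.
R = 3.111e-03 × 3600 = 11.2 mm/hr.

R ≈ 11.2 mm/hr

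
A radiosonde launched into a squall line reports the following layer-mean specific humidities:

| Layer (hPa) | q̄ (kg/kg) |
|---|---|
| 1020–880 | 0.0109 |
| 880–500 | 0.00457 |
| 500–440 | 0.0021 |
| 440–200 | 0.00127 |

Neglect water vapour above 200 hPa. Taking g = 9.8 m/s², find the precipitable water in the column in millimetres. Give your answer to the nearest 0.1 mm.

PW ≈ 37.7 mm

Precipitable water is the column-integrated vapour mass per unit area: PW = (1/g) Σ q̄ Δp, with q in kg/kg and Δp in Pa (1 kg/m² of water = 1 mm).
Layer 1020–880 hPa: Δp = 140 hPa = 14000 Pa, q̄ = 0.0109 kg/kg → 0.0109 × 14000 / 9.8 = 15.57 mm
Layer 880–500 hPa: Δp = 380 hPa = 38000 Pa, q̄ = 0.00457 kg/kg → 0.00457 × 38000 / 9.8 = 17.72 mm
Layer 500–440 hPa: Δp = 60 hPa = 6000 Pa, q̄ = 0.0021 kg/kg → 0.0021 × 6000 / 9.8 = 1.29 mm
Layer 440–200 hPa: Δp = 240 hPa = 24000 Pa, q̄ = 0.00127 kg/kg → 0.00127 × 24000 / 9.8 = 3.11 mm
PW = 15.57 + 17.72 + 1.29 + 3.11 = 37.69 ≈ 37.7 mm.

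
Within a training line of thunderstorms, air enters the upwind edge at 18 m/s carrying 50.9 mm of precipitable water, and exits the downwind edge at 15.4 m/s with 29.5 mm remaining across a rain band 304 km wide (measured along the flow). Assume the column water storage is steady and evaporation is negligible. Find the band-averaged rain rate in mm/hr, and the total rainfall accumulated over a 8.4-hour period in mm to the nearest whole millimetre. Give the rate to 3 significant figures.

R ≈ 5.47 mm/hr; total ≈ 46 mm

Column moisture flux per unit crosswind length is F = V × PW.
Inflow: F_in = 18 × 50.9 = 916.2 mm·m/s
Outflow: F_out = 15.4 × 29.5 = 454.3 mm·m/s
Steady-state rate R = (F_in − F_out)/L = (916.2 − 454.3) / 304000 m = 1.519e-03 mm/s.
R = 1.519e-03 × 3600 = 5.47 mm/hr.
Over 8.4 h: total = 5.47 × 8.4 = 45.948 ≈ 46 mm.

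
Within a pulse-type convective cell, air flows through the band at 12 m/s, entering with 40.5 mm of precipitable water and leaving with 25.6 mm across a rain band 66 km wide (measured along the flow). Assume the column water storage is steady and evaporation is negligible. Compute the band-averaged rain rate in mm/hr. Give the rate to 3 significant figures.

Column moisture flux per unit crosswind length is F = V × PW.
Inflow: F_in = 12 × 40.5 = 486 mm·m/s
Outflow: F_out = 12 × 25.6 = 307.2 mm·m/s
Steady-state rate R = (F_in − F_out)/L = (486 − 307.2) / 66000 m = 2.709e-03 mm/s.
R = 2.709e-03 × 3600 = 9.75 mm/hr.

R ≈ 9.75 mm/hr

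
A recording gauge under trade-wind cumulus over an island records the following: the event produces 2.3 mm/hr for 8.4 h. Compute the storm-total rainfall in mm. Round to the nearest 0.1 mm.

Total = Σ Rᵢ Δtᵢ = 2.3 × 8.4
      = 19.32 = 19.3 mm.

total ≈ 19.3 mm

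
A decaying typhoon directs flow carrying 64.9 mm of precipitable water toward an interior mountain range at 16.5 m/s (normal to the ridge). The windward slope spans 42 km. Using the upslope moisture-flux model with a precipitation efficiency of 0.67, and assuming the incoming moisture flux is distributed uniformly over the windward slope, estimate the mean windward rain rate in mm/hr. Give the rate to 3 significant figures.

R ≈ 61.5 mm/hr

Incoming column moisture flux per unit ridge length: F = V × PW = 16.5 × 64.9 = 1070.85 mm·m/s.
Spread over the 42 km slope with efficiency ε = 0.67: R = ε·F/W = 0.67 × 1070.85 / 42000 m = 1.708e-02 mm/s.
R = 1.708e-02 × 3600 = 61.5 mm/hr.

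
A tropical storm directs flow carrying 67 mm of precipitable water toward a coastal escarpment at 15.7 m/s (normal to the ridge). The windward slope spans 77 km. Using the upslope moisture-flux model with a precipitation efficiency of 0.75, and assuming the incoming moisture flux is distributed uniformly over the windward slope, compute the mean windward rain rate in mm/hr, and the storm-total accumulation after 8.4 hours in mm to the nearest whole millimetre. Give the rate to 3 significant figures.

R ≈ 36.9 mm/hr; total ≈ 310 mm

Incoming column moisture flux per unit ridge length: F = V × PW = 15.7 × 67 = 1051.9 mm·m/s.
Spread over the 77 km slope with efficiency ε = 0.75: R = ε·F/W = 0.75 × 1051.9 / 77000 m = 1.025e-02 mm/s.
R = 1.025e-02 × 3600 = 36.9 mm/hr.
Over 8.4 h: total = 36.9 × 8.4 = 309.96 ≈ 310 mm.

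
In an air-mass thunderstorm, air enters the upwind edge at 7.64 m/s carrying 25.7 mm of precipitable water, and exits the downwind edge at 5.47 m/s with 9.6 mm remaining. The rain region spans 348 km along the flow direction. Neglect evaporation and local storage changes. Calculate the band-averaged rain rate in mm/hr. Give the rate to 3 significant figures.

Column moisture flux per unit crosswind length is F = V × PW.
Inflow: F_in = 7.64 × 25.7 = 196.348 mm·m/s
Outflow: F_out = 5.47 × 9.6 = 52.512 mm·m/s
Steady-state rate R = (F_in − F_out)/L = (196.348 − 52.512) / 348000 m = 4.133e-04 mm/s.
R = 4.133e-04 × 3600 = 1.49 mm/hr.

R ≈ 1.49 mm/hr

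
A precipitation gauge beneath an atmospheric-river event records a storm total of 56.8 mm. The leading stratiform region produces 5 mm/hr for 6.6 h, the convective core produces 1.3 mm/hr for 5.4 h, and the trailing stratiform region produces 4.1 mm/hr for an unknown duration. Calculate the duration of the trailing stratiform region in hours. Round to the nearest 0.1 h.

duration ≈ 4.1 h

Known phases: 5 × 6.6 + 1.3 × 5.4 = 33 + 7.02 = 40.02 mm.
Remaining depth = 56.8 − 40.02 = 16.78 mm.
Duration = 16.78 / 4.1 = 4.1 h.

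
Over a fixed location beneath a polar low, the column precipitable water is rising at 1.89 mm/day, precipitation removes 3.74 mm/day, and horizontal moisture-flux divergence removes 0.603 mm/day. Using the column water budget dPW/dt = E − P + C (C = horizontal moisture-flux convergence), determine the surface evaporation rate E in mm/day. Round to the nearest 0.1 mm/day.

E ≈ 6.2 mm/day

dPW/dt = +1.89 mm/day.
E = dPW/dt + P − C = (+1.89) + 3.74 − (-0.603) = 6.2 mm/day.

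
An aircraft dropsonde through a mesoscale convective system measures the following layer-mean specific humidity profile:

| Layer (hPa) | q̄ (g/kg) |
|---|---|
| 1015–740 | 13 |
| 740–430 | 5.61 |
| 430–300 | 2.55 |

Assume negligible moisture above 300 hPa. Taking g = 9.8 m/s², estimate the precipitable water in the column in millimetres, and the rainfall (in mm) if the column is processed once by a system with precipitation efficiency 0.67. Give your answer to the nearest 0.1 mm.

Precipitable water is the column-integrated vapour mass per unit area: PW = (1/g) Σ q̄ Δp, with q in kg/kg and Δp in Pa (1 kg/m² of water = 1 mm).
Layer 1015–740 hPa: Δp = 275 hPa = 27500 Pa, q̄ = 0.013 kg/kg → 0.013 × 27500 / 9.8 = 36.48 mm
Layer 740–430 hPa: Δp = 310 hPa = 31000 Pa, q̄ = 0.00561 kg/kg → 0.00561 × 31000 / 9.8 = 17.75 mm
Layer 430–300 hPa: Δp = 130 hPa = 13000 Pa, q̄ = 0.00255 kg/kg → 0.00255 × 13000 / 9.8 = 3.38 mm
PW = 36.48 + 17.75 + 3.38 = 57.61 ≈ 57.6 mm.
Rainfall = ε × PW = 0.67 × 57.6 = 38.6 mm.

PW ≈ 57.6 mm; rainfall ≈ 38.6 mm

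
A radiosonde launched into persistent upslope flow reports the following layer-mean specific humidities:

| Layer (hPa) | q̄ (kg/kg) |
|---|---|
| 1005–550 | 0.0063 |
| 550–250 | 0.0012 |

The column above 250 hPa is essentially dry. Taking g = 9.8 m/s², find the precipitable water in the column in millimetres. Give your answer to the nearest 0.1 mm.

Precipitable water is the column-integrated vapour mass per unit area: PW = (1/g) Σ q̄ Δp, with q in kg/kg and Δp in Pa (1 kg/m² of water = 1 mm).
Layer 1005–550 hPa: Δp = 455 hPa = 45500 Pa, q̄ = 0.0063 kg/kg → 0.0063 × 45500 / 9.8 = 29.25 mm
Layer 550–250 hPa: Δp = 300 hPa = 30000 Pa, q̄ = 0.0012 kg/kg → 0.0012 × 30000 / 9.8 = 3.67 mm
PW = 29.25 + 3.67 = 32.92 ≈ 32.9 mm.

PW ≈ 32.9 mm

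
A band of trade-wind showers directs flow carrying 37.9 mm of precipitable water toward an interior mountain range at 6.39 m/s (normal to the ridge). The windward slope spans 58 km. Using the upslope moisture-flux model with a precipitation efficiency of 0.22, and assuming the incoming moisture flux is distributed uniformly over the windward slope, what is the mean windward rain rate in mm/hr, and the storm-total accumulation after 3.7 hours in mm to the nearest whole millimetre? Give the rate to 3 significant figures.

Incoming column moisture flux per unit ridge length: F = V × PW = 6.39 × 37.9 = 242.181 mm·m/s.
Spread over the 58 km slope with efficiency ε = 0.22: R = ε·F/W = 0.22 × 242.181 / 58000 m = 9.186e-04 mm/s.
R = 9.186e-04 × 3600 = 3.31 mm/hr.
Over 3.7 h: total = 3.31 × 3.7 = 12.247 ≈ 12 mm.

R ≈ 3.31 mm/hr; total ≈ 12 mm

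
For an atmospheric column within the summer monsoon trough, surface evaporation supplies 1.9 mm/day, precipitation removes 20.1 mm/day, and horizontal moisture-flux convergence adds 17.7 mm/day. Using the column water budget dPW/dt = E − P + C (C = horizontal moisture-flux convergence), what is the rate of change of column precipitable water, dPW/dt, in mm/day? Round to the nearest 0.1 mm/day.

dPW/dt ≈ -0.5 mm/day

dPW/dt = E − P + C = 1.9 − 20.1 + (17.7) = -0.5 mm/day.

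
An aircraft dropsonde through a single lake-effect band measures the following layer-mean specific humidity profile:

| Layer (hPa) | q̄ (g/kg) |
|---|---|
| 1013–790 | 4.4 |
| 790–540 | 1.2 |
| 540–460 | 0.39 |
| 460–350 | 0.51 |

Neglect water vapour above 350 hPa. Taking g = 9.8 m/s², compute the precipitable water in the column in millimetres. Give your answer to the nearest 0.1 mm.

Precipitable water is the column-integrated vapour mass per unit area: PW = (1/g) Σ q̄ Δp, with q in kg/kg and Δp in Pa (1 kg/m² of water = 1 mm).
Layer 1013–790 hPa: Δp = 223 hPa = 22300 Pa, q̄ = 0.0044 kg/kg → 0.0044 × 22300 / 9.8 = 10.01 mm
Layer 790–540 hPa: Δp = 250 hPa = 25000 Pa, q̄ = 0.0012 kg/kg → 0.0012 × 25000 / 9.8 = 3.06 mm
Layer 540–460 hPa: Δp = 80 hPa = 8000 Pa, q̄ = 0.00039 kg/kg → 0.00039 × 8000 / 9.8 = 0.32 mm
Layer 460–350 hPa: Δp = 110 hPa = 11000 Pa, q̄ = 0.00051 kg/kg → 0.00051 × 11000 / 9.8 = 0.57 mm
PW = 10.01 + 3.06 + 0.32 + 0.57 = 13.96 ≈ 14.0 mm.

PW ≈ 14.0 mm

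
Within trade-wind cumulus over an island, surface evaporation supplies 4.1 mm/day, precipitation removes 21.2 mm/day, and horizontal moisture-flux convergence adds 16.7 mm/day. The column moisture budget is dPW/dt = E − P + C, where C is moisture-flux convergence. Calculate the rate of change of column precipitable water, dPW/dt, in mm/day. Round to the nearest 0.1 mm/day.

dPW/dt = E − P + C = 4.1 − 21.2 + (16.7) = -0.4 mm/day.

dPW/dt ≈ -0.4 mm/day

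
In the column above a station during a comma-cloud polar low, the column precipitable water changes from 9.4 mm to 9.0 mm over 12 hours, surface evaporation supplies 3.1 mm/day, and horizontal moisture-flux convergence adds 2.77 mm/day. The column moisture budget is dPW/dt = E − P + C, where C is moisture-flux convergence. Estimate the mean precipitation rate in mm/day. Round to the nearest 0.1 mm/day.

P ≈ 6.7 mm/day

dPW/dt = (9.0 − 9.4) mm / (12/24 day) = -0.800 mm/day.
P = E + C − dPW/dt = 3.1 + (2.77) − (-0.800) = 6.7 mm/day.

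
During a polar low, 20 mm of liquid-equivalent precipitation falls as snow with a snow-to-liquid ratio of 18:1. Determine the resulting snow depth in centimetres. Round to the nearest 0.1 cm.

snow depth ≈ 36.0 cm

Snow depth = liquid × ratio = 20 mm × 18 = 360 mm = 36.0 cm.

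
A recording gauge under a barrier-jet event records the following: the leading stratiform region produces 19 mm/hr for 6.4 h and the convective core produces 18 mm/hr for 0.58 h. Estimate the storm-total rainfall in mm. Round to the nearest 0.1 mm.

Total = Σ Rᵢ Δtᵢ = 19 × 6.4 + 18 × 0.58
      = 121.6 + 10.44 = 132.0 mm.

total ≈ 132.0 mm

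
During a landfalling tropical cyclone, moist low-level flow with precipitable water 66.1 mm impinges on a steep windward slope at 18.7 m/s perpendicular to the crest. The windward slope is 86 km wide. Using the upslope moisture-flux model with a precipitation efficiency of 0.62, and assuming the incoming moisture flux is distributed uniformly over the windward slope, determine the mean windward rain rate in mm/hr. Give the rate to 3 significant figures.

R ≈ 32.1 mm/hr

Incoming column moisture flux per unit ridge length: F = V × PW = 18.7 × 66.1 = 1236.07 mm·m/s.
Spread over the 86 km slope with efficiency ε = 0.62: R = ε·F/W = 0.62 × 1236.07 / 86000 m = 8.911e-03 mm/s.
R = 8.911e-03 × 3600 = 32.1 mm/hr.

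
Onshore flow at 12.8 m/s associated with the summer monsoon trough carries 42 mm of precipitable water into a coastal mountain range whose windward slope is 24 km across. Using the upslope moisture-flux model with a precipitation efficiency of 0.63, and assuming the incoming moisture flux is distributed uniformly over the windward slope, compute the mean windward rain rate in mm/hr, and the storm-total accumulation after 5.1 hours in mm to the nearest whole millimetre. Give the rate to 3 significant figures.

R ≈ 50.8 mm/hr; total ≈ 259 mm

Incoming column moisture flux per unit ridge length: F = V × PW = 12.8 × 42 = 537.6 mm·m/s.
Spread over the 24 km slope with efficiency ε = 0.63: R = ε·F/W = 0.63 × 537.6 / 24000 m = 1.411e-02 mm/s.
R = 1.411e-02 × 3600 = 50.8 mm/hr.
Over 5.1 h: total = 50.8 × 5.1 = 259.08 ≈ 259 mm.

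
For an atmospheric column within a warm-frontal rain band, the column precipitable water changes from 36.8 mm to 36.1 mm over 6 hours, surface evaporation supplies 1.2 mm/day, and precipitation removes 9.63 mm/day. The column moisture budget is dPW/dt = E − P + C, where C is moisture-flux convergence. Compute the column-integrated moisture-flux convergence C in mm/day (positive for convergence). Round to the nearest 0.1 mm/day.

dPW/dt = (36.1 − 36.8) mm / (6/24 day) = -2.800 mm/day.
C = dPW/dt − E + P = (-2.800) − 1.2 + 9.63 = 5.6 mm/day.

C ≈ 5.6 mm/day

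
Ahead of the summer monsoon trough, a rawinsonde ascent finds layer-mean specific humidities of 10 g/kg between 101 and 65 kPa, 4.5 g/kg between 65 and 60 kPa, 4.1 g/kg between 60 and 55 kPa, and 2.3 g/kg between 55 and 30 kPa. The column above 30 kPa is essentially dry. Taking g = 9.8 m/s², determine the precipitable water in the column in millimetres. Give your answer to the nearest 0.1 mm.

Precipitable water is the column-integrated vapour mass per unit area: PW = (1/g) Σ q̄ Δp, with q in kg/kg and Δp in Pa (1 kg/m² of water = 1 mm).
Layer 101–65 kPa: Δp = 360 hPa = 36000 Pa, q̄ = 0.01 kg/kg → 0.01 × 36000 / 9.8 = 36.73 mm
Layer 65–60 kPa: Δp = 50 hPa = 5000 Pa, q̄ = 0.0045 kg/kg → 0.0045 × 5000 / 9.8 = 2.30 mm
Layer 60–55 kPa: Δp = 50 hPa = 5000 Pa, q̄ = 0.0041 kg/kg → 0.0041 × 5000 / 9.8 = 2.09 mm
Layer 55–30 kPa: Δp = 250 hPa = 25000 Pa, q̄ = 0.0023 kg/kg → 0.0023 × 25000 / 9.8 = 5.87 mm
PW = 36.73 + 2.30 + 2.09 + 5.87 = 46.99 ≈ 47.0 mm.

PW ≈ 47.0 mm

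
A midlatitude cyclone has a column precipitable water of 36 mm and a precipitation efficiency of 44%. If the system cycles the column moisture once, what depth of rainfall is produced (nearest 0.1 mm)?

rainfall ≈ 15.8 mm

Rainfall = ε × PW = 0.44 × 36 = 15.8 mm.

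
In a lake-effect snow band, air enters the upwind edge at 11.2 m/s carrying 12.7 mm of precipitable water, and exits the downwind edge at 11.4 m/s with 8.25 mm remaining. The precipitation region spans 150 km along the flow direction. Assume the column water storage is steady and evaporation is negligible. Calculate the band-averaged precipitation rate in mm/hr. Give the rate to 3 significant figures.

Column moisture flux per unit crosswind length is F = V × PW.
Inflow: F_in = 11.2 × 12.7 = 142.24 mm·m/s
Outflow: F_out = 11.4 × 8.25 = 94.05 mm·m/s
Steady-state rate R = (F_in − F_out)/L = (142.24 − 94.05) / 150000 m = 3.213e-04 mm/s.
R = 3.213e-04 × 3600 = 1.16 mm/hr.

R ≈ 1.16 mm/hr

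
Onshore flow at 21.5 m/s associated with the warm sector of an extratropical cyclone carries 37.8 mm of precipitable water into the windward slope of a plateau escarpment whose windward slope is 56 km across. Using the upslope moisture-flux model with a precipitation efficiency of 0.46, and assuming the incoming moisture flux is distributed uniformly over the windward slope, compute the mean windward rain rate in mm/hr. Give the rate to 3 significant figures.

R ≈ 24.0 mm/hr

Incoming column moisture flux per unit ridge length: F = V × PW = 21.5 × 37.8 = 812.7 mm·m/s.
Spread over the 56 km slope with efficiency ε = 0.46: R = ε·F/W = 0.46 × 812.7 / 56000 m = 6.676e-03 mm/s.
R = 6.676e-03 × 3600 = 24.0 mm/hr.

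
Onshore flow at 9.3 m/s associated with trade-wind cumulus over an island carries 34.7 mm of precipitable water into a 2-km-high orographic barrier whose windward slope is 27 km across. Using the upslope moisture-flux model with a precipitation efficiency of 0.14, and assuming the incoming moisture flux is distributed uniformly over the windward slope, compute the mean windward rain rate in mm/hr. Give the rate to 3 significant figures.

R ≈ 6.02 mm/hr

Incoming column moisture flux per unit ridge length: F = V × PW = 9.3 × 34.7 = 322.71 mm·m/s.
Spread over the 27 km slope with efficiency ε = 0.14: R = ε·F/W = 0.14 × 322.71 / 27000 m = 1.673e-03 mm/s.
R = 1.673e-03 × 3600 = 6.02 mm/hr.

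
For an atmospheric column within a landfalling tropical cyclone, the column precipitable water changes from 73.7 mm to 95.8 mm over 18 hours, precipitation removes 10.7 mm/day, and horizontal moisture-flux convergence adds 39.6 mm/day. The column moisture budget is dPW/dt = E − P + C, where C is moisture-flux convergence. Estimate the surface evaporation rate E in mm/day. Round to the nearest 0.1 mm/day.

dPW/dt = (95.8 − 73.7) mm / (18/24 day) = +29.467 mm/day.
E = dPW/dt + P − C = (+29.467) + 10.7 − (39.6) = 0.6 mm/day.

E ≈ 0.6 mm/day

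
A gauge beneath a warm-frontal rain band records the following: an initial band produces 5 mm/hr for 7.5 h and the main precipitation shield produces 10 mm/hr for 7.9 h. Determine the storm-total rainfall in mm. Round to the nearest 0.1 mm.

Total = Σ Rᵢ Δtᵢ = 5 × 7.5 + 10 × 7.9
      = 37.5 + 79 = 116.5 mm.

total ≈ 116.5 mm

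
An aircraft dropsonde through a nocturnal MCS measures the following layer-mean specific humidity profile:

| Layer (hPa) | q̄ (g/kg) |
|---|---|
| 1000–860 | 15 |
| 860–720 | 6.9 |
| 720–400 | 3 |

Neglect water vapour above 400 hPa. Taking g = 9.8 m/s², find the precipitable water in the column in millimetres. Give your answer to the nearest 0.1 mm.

PW ≈ 41.1 mm

Precipitable water is the column-integrated vapour mass per unit area: PW = (1/g) Σ q̄ Δp, with q in kg/kg and Δp in Pa (1 kg/m² of water = 1 mm).
Layer 1000–860 hPa: Δp = 140 hPa = 14000 Pa, q̄ = 0.015 kg/kg → 0.015 × 14000 / 9.8 = 21.43 mm
Layer 860–720 hPa: Δp = 140 hPa = 14000 Pa, q̄ = 0.0069 kg/kg → 0.0069 × 14000 / 9.8 = 9.86 mm
Layer 720–400 hPa: Δp = 320 hPa = 32000 Pa, q̄ = 0.003 kg/kg → 0.003 × 32000 / 9.8 = 9.80 mm
PW = 21.43 + 9.86 + 9.80 = 41.09 ≈ 41.1 mm.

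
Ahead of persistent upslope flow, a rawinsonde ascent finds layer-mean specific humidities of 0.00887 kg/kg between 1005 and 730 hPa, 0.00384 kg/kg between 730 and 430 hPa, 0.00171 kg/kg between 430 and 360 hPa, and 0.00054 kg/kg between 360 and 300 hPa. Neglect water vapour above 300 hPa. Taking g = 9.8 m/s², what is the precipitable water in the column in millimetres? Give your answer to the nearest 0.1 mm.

PW ≈ 38.2 mm

Precipitable water is the column-integrated vapour mass per unit area: PW = (1/g) Σ q̄ Δp, with q in kg/kg and Δp in Pa (1 kg/m² of water = 1 mm).
Layer 1005–730 hPa: Δp = 275 hPa = 27500 Pa, q̄ = 0.00887 kg/kg → 0.00887 × 27500 / 9.8 = 24.89 mm
Layer 730–430 hPa: Δp = 300 hPa = 30000 Pa, q̄ = 0.00384 kg/kg → 0.00384 × 30000 / 9.8 = 11.76 mm
Layer 430–360 hPa: Δp = 70 hPa = 7000 Pa, q̄ = 0.00171 kg/kg → 0.00171 × 7000 / 9.8 = 1.22 mm
Layer 360–300 hPa: Δp = 60 hPa = 6000 Pa, q̄ = 0.00054 kg/kg → 0.00054 × 6000 / 9.8 = 0.33 mm
PW = 24.89 + 11.76 + 1.22 + 0.33 = 38.20 ≈ 38.2 mm.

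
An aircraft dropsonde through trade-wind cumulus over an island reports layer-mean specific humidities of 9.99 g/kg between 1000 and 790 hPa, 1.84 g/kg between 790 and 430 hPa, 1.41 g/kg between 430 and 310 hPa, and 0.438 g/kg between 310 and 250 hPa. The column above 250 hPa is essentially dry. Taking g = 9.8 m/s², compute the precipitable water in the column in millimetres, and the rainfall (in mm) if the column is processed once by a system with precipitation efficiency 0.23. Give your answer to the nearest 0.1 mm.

PW ≈ 30.2 mm; rainfall ≈ 6.9 mm

Precipitable water is the column-integrated vapour mass per unit area: PW = (1/g) Σ q̄ Δp, with q in kg/kg and Δp in Pa (1 kg/m² of water = 1 mm).
Layer 1000–790 hPa: Δp = 210 hPa = 21000 Pa, q̄ = 0.00999 kg/kg → 0.00999 × 21000 / 9.8 = 21.41 mm
Layer 790–430 hPa: Δp = 360 hPa = 36000 Pa, q̄ = 0.00184 kg/kg → 0.00184 × 36000 / 9.8 = 6.76 mm
Layer 430–310 hPa: Δp = 120 hPa = 12000 Pa, q̄ = 0.00141 kg/kg → 0.00141 × 12000 / 9.8 = 1.73 mm
Layer 310–250 hPa: Δp = 60 hPa = 6000 Pa, q̄ = 0.000438 kg/kg → 0.000438 × 6000 / 9.8 = 0.27 mm
PW = 21.41 + 6.76 + 1.73 + 0.27 = 30.17 ≈ 30.2 mm.
Rainfall = ε × PW = 0.23 × 30.2 = 6.9 mm.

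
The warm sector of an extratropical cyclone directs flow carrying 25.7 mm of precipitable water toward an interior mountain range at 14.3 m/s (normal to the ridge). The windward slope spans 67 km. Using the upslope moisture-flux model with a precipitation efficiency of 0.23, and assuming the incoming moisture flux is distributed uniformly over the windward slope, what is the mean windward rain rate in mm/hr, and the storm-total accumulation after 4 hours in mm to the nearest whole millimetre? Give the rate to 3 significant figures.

Incoming column moisture flux per unit ridge length: F = V × PW = 14.3 × 25.7 = 367.51 mm·m/s.
Spread over the 67 km slope with efficiency ε = 0.23: R = ε·F/W = 0.23 × 367.51 / 67000 m = 1.262e-03 mm/s.
R = 1.262e-03 × 3600 = 4.54 mm/hr.
Over 4 h: total = 4.54 × 4 = 18.16 ≈ 18 mm.

R ≈ 4.54 mm/hr; total ≈ 18 mm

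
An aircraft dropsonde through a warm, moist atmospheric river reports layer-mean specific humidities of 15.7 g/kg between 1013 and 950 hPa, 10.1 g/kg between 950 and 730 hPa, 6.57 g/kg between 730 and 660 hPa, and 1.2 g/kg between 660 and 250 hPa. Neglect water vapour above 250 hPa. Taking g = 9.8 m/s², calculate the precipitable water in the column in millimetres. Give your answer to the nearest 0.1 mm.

Precipitable water is the column-integrated vapour mass per unit area: PW = (1/g) Σ q̄ Δp, with q in kg/kg and Δp in Pa (1 kg/m² of water = 1 mm).
Layer 1013–950 hPa: Δp = 63 hPa = 6300 Pa, q̄ = 0.0157 kg/kg → 0.0157 × 6300 / 9.8 = 10.09 mm
Layer 950–730 hPa: Δp = 220 hPa = 22000 Pa, q̄ = 0.0101 kg/kg → 0.0101 × 22000 / 9.8 = 22.67 mm
Layer 730–660 hPa: Δp = 70 hPa = 7000 Pa, q̄ = 0.00657 kg/kg → 0.00657 × 7000 / 9.8 = 4.69 mm
Layer 660–250 hPa: Δp = 410 hPa = 41000 Pa, q̄ = 0.0012 kg/kg → 0.0012 × 41000 / 9.8 = 5.02 mm
PW = 10.09 + 22.67 + 4.69 + 5.02 = 42.47 ≈ 42.5 mm.

PW ≈ 42.5 mm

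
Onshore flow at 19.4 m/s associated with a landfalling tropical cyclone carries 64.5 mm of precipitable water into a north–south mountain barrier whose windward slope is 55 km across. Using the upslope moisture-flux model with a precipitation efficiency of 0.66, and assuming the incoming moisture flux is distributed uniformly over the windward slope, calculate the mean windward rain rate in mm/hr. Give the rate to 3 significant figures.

R ≈ 54.1 mm/hr

Incoming column moisture flux per unit ridge length: F = V × PW = 19.4 × 64.5 = 1251.3 mm·m/s.
Spread over the 55 km slope with efficiency ε = 0.66: R = ε·F/W = 0.66 × 1251.3 / 55000 m = 1.502e-02 mm/s.
R = 1.502e-02 × 3600 = 54.1 mm/hr.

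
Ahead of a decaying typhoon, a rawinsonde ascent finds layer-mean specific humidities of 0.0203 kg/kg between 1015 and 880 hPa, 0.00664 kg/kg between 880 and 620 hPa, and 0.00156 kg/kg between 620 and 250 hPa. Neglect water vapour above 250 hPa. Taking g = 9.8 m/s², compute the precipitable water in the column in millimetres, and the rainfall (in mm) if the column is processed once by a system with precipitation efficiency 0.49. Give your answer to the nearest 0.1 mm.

Precipitable water is the column-integrated vapour mass per unit area: PW = (1/g) Σ q̄ Δp, with q in kg/kg and Δp in Pa (1 kg/m² of water = 1 mm).
Layer 1015–880 hPa: Δp = 135 hPa = 13500 Pa, q̄ = 0.0203 kg/kg → 0.0203 × 13500 / 9.8 = 27.96 mm
Layer 880–620 hPa: Δp = 260 hPa = 26000 Pa, q̄ = 0.00664 kg/kg → 0.00664 × 26000 / 9.8 = 17.62 mm
Layer 620–250 hPa: Δp = 370 hPa = 37000 Pa, q̄ = 0.00156 kg/kg → 0.00156 × 37000 / 9.8 = 5.89 mm
PW = 27.96 + 17.62 + 5.89 = 51.47 ≈ 51.5 mm.
Rainfall = ε × PW = 0.49 × 51.5 = 25.2 mm.

PW ≈ 51.5 mm; rainfall ≈ 25.2 mm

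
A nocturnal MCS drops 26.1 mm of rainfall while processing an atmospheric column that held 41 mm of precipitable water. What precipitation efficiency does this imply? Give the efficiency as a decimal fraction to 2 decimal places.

ε ≈ 0.64

ε = rainfall / PW = 26.1 / 41 = 0.64.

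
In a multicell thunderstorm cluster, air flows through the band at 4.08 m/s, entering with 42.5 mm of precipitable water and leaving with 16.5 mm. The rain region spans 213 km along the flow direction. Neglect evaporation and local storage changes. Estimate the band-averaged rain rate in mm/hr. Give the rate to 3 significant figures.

R ≈ 1.79 mm/hr

Column moisture flux per unit crosswind length is F = V × PW.
Inflow: F_in = 4.08 × 42.5 = 173.4 mm·m/s
Outflow: F_out = 4.08 × 16.5 = 67.32 mm·m/s
Steady-state rate R = (F_in − F_out)/L = (173.4 − 67.32) / 213000 m = 4.980e-04 mm/s.
R = 4.980e-04 × 3600 = 1.79 mm/hr.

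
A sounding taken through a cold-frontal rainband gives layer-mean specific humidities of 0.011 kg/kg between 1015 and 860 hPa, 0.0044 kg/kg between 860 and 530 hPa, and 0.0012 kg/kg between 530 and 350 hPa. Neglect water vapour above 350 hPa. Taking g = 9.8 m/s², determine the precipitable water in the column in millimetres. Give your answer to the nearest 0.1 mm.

PW ≈ 34.4 mm

Precipitable water is the column-integrated vapour mass per unit area: PW = (1/g) Σ q̄ Δp, with q in kg/kg and Δp in Pa (1 kg/m² of water = 1 mm).
Layer 1015–860 hPa: Δp = 155 hPa = 15500 Pa, q̄ = 0.011 kg/kg → 0.011 × 15500 / 9.8 = 17.40 mm
Layer 860–530 hPa: Δp = 330 hPa = 33000 Pa, q̄ = 0.0044 kg/kg → 0.0044 × 33000 / 9.8 = 14.82 mm
Layer 530–350 hPa: Δp = 180 hPa = 18000 Pa, q̄ = 0.0012 kg/kg → 0.0012 × 18000 / 9.8 = 2.20 mm
PW = 17.40 + 14.82 + 2.20 = 34.42 ≈ 34.4 mm.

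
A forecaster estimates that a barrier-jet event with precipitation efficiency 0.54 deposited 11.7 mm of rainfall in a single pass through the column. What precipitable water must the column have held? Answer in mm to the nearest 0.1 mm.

PW ≈ 21.7 mm

PW = rainfall / ε = 11.7 / 0.54 = 21.7 mm.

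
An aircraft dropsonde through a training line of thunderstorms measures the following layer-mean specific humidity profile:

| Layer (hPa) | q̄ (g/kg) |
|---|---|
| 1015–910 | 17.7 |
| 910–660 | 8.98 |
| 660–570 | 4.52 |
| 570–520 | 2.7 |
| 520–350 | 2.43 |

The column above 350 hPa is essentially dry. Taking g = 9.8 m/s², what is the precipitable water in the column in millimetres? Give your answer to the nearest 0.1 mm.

PW ≈ 51.6 mm

Precipitable water is the column-integrated vapour mass per unit area: PW = (1/g) Σ q̄ Δp, with q in kg/kg and Δp in Pa (1 kg/m² of water = 1 mm).
Layer 1015–910 hPa: Δp = 105 hPa = 10500 Pa, q̄ = 0.0177 kg/kg → 0.0177 × 10500 / 9.8 = 18.96 mm
Layer 910–660 hPa: Δp = 250 hPa = 25000 Pa, q̄ = 0.00898 kg/kg → 0.00898 × 25000 / 9.8 = 22.91 mm
Layer 660–570 hPa: Δp = 90 hPa = 9000 Pa, q̄ = 0.00452 kg/kg → 0.00452 × 9000 / 9.8 = 4.15 mm
Layer 570–520 hPa: Δp = 50 hPa = 5000 Pa, q̄ = 0.0027 kg/kg → 0.0027 × 5000 / 9.8 = 1.38 mm
Layer 520–350 hPa: Δp = 170 hPa = 17000 Pa, q̄ = 0.00243 kg/kg → 0.00243 × 17000 / 9.8 = 4.22 mm
PW = 18.96 + 22.91 + 4.15 + 1.38 + 4.22 = 51.62 ≈ 51.6 mm.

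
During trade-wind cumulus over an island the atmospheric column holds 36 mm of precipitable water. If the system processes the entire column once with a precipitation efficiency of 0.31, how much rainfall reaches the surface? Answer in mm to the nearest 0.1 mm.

Rainfall = ε × PW = 0.31 × 36 = 11.2 mm.

rainfall ≈ 11.2 mm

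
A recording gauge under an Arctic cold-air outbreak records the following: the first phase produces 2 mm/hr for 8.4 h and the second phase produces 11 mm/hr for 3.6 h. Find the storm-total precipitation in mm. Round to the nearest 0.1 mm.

total ≈ 56.4 mm

Total = Σ Rᵢ Δtᵢ = 2 × 8.4 + 11 × 3.6
      = 16.8 + 39.6 = 56.4 mm.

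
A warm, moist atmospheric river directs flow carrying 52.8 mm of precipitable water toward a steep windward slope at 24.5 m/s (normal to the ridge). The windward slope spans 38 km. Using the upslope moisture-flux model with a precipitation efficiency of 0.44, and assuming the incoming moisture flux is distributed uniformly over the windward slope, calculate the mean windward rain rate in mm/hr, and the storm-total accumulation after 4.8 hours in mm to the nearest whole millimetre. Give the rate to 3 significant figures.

Incoming column moisture flux per unit ridge length: F = V × PW = 24.5 × 52.8 = 1293.6 mm·m/s.
Spread over the 38 km slope with efficiency ε = 0.44: R = ε·F/W = 0.44 × 1293.6 / 38000 m = 1.498e-02 mm/s.
R = 1.498e-02 × 3600 = 53.9 mm/hr.
Over 4.8 h: total = 53.9 × 4.8 = 258.72 ≈ 259 mm.

R ≈ 53.9 mm/hr; total ≈ 259 mm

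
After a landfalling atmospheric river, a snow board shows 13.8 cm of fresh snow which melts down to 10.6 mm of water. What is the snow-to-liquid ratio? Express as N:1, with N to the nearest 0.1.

ratio ≈ 13.0

Ratio = snow depth / SWE = 138 mm / 10.6 mm = 13.0, i.e. 13.0:1.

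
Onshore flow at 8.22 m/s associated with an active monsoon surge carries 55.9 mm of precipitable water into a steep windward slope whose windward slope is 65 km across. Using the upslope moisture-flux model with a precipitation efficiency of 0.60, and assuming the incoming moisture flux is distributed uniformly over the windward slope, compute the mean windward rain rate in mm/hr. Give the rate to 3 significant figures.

R ≈ 15.3 mm/hr

Incoming column moisture flux per unit ridge length: F = V × PW = 8.22 × 55.9 = 459.498 mm·m/s.
Spread over the 65 km slope with efficiency ε = 0.60: R = ε·F/W = 0.60 × 459.498 / 65000 m = 4.242e-03 mm/s.
R = 4.242e-03 × 3600 = 15.3 mm/hr.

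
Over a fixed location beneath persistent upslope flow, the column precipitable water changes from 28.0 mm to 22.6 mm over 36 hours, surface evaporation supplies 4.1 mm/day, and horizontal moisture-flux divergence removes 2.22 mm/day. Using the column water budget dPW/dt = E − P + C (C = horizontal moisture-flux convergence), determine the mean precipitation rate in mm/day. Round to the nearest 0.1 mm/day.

dPW/dt = (22.6 − 28.0) mm / (36/24 day) = -3.600 mm/day.
P = E + C − dPW/dt = 4.1 + (-2.22) − (-3.600) = 5.5 mm/day.

P ≈ 5.5 mm/day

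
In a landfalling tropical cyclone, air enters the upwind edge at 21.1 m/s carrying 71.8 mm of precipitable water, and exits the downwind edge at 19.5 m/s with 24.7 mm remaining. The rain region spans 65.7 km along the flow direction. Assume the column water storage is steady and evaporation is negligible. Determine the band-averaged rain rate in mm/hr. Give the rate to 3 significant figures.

R ≈ 56.6 mm/hr

Column moisture flux per unit crosswind length is F = V × PW.
Inflow: F_in = 21.1 × 71.8 = 1514.98 mm·m/s
Outflow: F_out = 19.5 × 24.7 = 481.65 mm·m/s
Steady-state rate R = (F_in − F_out)/L = (1514.98 − 481.65) / 65700 m = 1.573e-02 mm/s.
R = 1.573e-02 × 3600 = 56.6 mm/hr.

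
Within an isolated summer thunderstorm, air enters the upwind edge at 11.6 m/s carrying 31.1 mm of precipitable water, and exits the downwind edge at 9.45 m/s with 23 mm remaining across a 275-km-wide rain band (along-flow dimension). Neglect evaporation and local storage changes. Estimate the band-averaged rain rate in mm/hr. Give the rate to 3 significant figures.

Column moisture flux per unit crosswind length is F = V × PW.
Inflow: F_in = 11.6 × 31.1 = 360.76 mm·m/s
Outflow: F_out = 9.45 × 23 = 217.35 mm·m/s
Steady-state rate R = (F_in − F_out)/L = (360.76 − 217.35) / 275000 m = 5.215e-04 mm/s.
R = 5.215e-04 × 3600 = 1.88 mm/hr.

R ≈ 1.88 mm/hr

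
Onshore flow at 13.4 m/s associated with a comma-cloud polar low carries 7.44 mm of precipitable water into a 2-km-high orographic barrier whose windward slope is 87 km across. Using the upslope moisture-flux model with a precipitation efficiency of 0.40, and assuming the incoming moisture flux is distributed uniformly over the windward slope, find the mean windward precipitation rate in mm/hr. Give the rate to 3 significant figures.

Incoming column moisture flux per unit ridge length: F = V × PW = 13.4 × 7.44 = 99.696 mm·m/s.
Spread over the 87 km slope with efficiency ε = 0.40: R = ε·F/W = 0.40 × 99.696 / 87000 m = 4.584e-04 mm/s.
R = 4.584e-04 × 3600 = 1.65 mm/hr.

R ≈ 1.65 mm/hr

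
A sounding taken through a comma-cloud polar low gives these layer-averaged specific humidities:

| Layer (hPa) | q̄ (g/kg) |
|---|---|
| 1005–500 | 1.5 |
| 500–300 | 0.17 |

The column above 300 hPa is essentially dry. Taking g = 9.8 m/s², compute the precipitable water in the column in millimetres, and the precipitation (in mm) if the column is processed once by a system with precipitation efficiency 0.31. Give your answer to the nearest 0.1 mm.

Precipitable water is the column-integrated vapour mass per unit area: PW = (1/g) Σ q̄ Δp, with q in kg/kg and Δp in Pa (1 kg/m² of water = 1 mm).
Layer 1005–500 hPa: Δp = 505 hPa = 50500 Pa, q̄ = 0.0015 kg/kg → 0.0015 × 50500 / 9.8 = 7.73 mm
Layer 500–300 hPa: Δp = 200 hPa = 20000 Pa, q̄ = 0.00017 kg/kg → 0.00017 × 20000 / 9.8 = 0.35 mm
PW = 7.73 + 0.35 = 8.08 ≈ 8.1 mm.
Precipitation = ε × PW = 0.31 × 8.1 = 2.5 mm.

PW ≈ 8.1 mm; precipitation ≈ 2.5 mm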